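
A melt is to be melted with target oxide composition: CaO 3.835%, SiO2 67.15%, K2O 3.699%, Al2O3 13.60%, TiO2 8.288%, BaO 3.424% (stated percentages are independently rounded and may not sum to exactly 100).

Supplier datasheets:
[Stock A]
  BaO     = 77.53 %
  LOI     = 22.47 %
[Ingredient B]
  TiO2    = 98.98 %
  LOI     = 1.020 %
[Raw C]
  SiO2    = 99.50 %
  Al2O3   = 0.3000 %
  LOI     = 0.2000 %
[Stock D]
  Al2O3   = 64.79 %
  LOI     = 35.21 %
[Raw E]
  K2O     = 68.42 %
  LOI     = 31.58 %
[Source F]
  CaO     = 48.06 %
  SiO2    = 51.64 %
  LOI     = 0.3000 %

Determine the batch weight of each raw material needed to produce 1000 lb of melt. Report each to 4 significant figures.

Batch per 1000 lb melt:
  Stock A: 44.16 lb
  Ingredient B: 83.73 lb
  Raw C: 633.5 lb
  Stock D: 207.0 lb
  Raw E: 54.06 lb
  Source F: 79.80 lb
Total batch = 1102 lb; LOI loss = 102.2 lb; yield = 90.72%

Each numeric step runs at full float precision in every operation. Working values are shown rounded to 4 significant digits alongside each step. A single rounding completes every reported value; all derived quantities are computed at full float precision (glass mass, the yield, the six compositions, LOI, totals) using the weight values for 1000 lb of glass, as set out in problem or answer.
Target oxide masses per 1000 lb melt:
  CaO: 3.835% × 1000 = 38.35 lb
  SiO2: 67.15% × 1000 = 671.5 lb
  K2O: 3.699% × 1000 = 36.99 lb
  Al2O3: 13.60% × 1000 = 136.0 lb
  TiO2: 8.288% × 1000 = 82.88 lb
  BaO: 3.424% × 1000 = 34.24 lb
Oxide-by-oxide audit working from each reported weight, under the basis named above (target by target, the sums agree given rounding of the digits):
  CaO: 79.80·0.4806 = 38.35 lb (target 38.35 lb)
  SiO2: 633.5·0.9950 + 79.80·0.5164 = 671.5 lb (target 671.5 lb)
  K2O: 54.06·0.6842 = 36.99 lb (target 36.99 lb)
  Al2O3: 633.5·0.003000 + 207.0·0.6479 = 136.0 lb (target 136.0 lb)
  TiO2: 83.73·0.9898 = 82.88 lb (target 82.88 lb)
  BaO: 44.16·0.7753 = 34.24 lb (target 34.24 lb)
Glass-mass sanity pass: batch total minus LOI = 1000 lb (oxide target masses add up to 1000 lb; with the basis standing at 1000 lb — rounding explains the deltas).
Adding the batch up: Σ batch = 1102 lb; loss to ignition Σ batch·LOI = 102.2 lb; yield, glass over the total, = 90.72%.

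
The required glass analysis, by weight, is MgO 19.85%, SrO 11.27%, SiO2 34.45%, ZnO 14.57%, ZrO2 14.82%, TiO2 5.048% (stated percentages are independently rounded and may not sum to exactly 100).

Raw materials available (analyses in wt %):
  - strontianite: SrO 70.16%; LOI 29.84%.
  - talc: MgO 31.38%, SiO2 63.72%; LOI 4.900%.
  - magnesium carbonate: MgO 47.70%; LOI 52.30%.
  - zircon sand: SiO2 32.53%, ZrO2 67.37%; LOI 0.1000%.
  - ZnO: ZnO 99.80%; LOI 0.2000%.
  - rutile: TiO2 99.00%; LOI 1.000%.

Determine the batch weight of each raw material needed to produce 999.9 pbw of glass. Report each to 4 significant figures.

Batch per 999.9 pbw glass:
  strontianite: 160.6 pbw
  talc: 428.3 pbw
  magnesium carbonate: 134.3 pbw
  zircon sand: 220.0 pbw
  ZnO: 146.0 pbw
  rutile: 50.98 pbw
Total batch = 1140 pbw; LOI loss = 140.2 pbw; yield = 87.71%

In-progress results are displayed (rounded to four significant digits) in the working. The whole derivation holds full precision at all times; each reported figure takes exactly one rounding. All derived quantities are carried from the batch weights for 999.9 pbw of glass in full float precision (LOI, six oxide percentages, glass mass, yield, totals) as set out in either problem or answer.
Target masses of each oxide per 999.9 pbw glass:
  MgO: 19.85% × 999.9 = 198.5 pbw
  SrO: 11.27% × 999.9 = 112.7 pbw
  SiO2: 34.45% × 999.9 = 344.5 pbw
  ZnO: 14.57% × 999.9 = 145.7 pbw
  ZrO2: 14.82% × 999.9 = 148.2 pbw
  TiO2: 5.048% × 999.9 = 50.47 pbw
Sums-versus-targets review given the weights on record, against the basis in use (sum by sum, the targets are met modulo rounding of the values):
  MgO: 428.3·0.3138 + 134.3·0.4770 = 198.5 pbw (target 198.5 pbw)
  SrO: 160.6·0.7016 = 112.7 pbw (target 112.7 pbw)
  SiO2: 428.3·0.6372 + 220.0·0.3253 = 344.5 pbw (target 344.5 pbw)
  ZnO: 146.0·0.9980 = 145.7 pbw (target 145.7 pbw)
  ZrO2: 220.0·0.6737 = 148.2 pbw (target 148.2 pbw)
  TiO2: 50.98·0.9900 = 50.47 pbw (target 50.47 pbw)
Consistency of the glass mass: batch Σ − ignition loss = 1000 pbw (targets for the oxides total 1000 pbw; stated basis 999.9 pbw — rounding explains the deltas).
Batch grand total — Σ batch = 1140 pbw; the LOI term Σ batch·LOI equals 140.2 pbw; yield: glass divided by total = 87.71%.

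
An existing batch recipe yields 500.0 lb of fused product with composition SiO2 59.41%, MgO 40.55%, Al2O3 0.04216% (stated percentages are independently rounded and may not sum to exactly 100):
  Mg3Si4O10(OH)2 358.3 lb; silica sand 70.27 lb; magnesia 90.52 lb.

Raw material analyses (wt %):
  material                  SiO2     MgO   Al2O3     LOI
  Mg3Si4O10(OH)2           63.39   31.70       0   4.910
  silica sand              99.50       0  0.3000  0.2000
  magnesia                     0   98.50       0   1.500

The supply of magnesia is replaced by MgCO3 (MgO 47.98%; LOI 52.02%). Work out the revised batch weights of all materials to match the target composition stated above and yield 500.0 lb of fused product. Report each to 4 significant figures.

Every computation carries full precision all the way through; mid-chain values appear rounded off to 4 significant digits within the worked lines — exactly one rounding goes into each reported value; derived quantities are recomputed at exact precision (the yield, the three compositions, net glass mass, ignition loss, the totals) from the weighed amounts at 500.0 lb of glass as quoted within question or answer.
Target oxide masses per 500.0 lb fused product:
  SiO2: 59.41% × 500.0 = 297.0 lb
  MgO: 40.55% × 500.0 = 202.8 lb
  Al2O3: 0.04216% × 500.0 = 0.2108 lb
Sums-versus-targets review given the weights on record, on the stated basis (delivered sums recover each target net of answer rounding effects):
  SiO2: 358.3·0.6339 + 70.27·0.9950 = 297.0 lb (target 297.0 lb)
  MgO: 358.3·0.3170 + 185.8·0.4798 = 202.7 lb (target 202.8 lb)
  Al2O3: 70.27·0.003000 = 0.2108 lb (target 0.2108 lb)
The glass-mass cross-check: the batch minus its LOI: 500.0 lb (oxide target masses add up to 500.0 lb; versus the stated basis of 500.0 lb — differing by rounding only).
Batch grand total — Σ batch = 614.4 lb; LOI removed, Σ of batch·LOI: 114.4 lb; yield: glass divided by total = 81.38%.

Revised batch per 500.0 lb fused product:
  Mg3Si4O10(OH)2: 358.3 lb
  silica sand: 70.27 lb
  MgCO3: 185.8 lb
Total batch = 614.4 lb; LOI loss = 114.4 lb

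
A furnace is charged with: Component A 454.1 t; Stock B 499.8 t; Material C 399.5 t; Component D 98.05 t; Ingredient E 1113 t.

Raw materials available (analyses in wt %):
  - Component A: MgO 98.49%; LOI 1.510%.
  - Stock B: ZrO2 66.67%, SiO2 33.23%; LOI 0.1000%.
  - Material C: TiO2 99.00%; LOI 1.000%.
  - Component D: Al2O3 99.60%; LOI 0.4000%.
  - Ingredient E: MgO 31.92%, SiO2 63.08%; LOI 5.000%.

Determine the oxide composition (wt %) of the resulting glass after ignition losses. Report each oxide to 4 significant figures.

Glass mass = 2497 t (batch 2564 − LOI 67.39).
Composition: MgO 32.14%, ZrO2 13.34%, SiO2 34.77%, TiO2 15.84%, Al2O3 3.911%

Mid-chain values are displayed rounded to four significant digits across the worked steps; the working math keeps full float precision from start to finish — a single rounding yields every reported result; all derived quantities (yield, LOI, glass mass, the totals, the five compositions) are computed from the batch weights for 2497 t of glass in exact precision as written in the problem or answer text.
Oxide masses out of the charge:
  MgO: 454.1·0.9849 + 1113·0.3192 = 802.5 t
  ZrO2: 499.8·0.6667 = 333.2 t
  SiO2: 499.8·0.3323 + 1113·0.6308 = 868.2 t
  TiO2: 399.5·0.9900 = 395.5 t
  Al2O3: 98.05·0.9960 = 97.66 t
LOI: 454.1·0.01510 + 499.8·0.001000 + 399.5·0.01000 + 98.05·0.004000 + 1113·0.05000 = 67.39 t
batch − LOI leaves glass = 2564 − 67.39 = 2497 t (equal to the oxide-mass sum)
wt % = 100 × oxide mass / glass mass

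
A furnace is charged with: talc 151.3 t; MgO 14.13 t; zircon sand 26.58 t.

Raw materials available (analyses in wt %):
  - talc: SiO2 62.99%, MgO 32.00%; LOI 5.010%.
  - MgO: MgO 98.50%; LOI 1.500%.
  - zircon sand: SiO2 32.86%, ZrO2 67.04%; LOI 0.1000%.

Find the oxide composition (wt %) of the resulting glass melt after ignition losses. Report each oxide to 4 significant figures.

Glass mass = 184.2 t (batch 192.0 − LOI 7.819).
Composition: SiO2 56.48%, MgO 33.84%, ZrO2 9.674%

Values along the way are shown (rounded to four significant figures) in the printout. Every computation runs at full precision in every operation — every reported result takes exactly one rounding. Derived quantities, which include the yield, glass mass, LOI, totals, three oxide percentages, are recomputed at full precision, as they appear in the problem or the answer, from the weighed amounts on 184.2 t of glass.
Oxide-by-oxide delivered mass:
  SiO2: 151.3·0.6299 + 26.58·0.3286 = 104.0 t
  MgO: 151.3·0.3200 + 14.13·0.9850 = 62.33 t
  ZrO2: 26.58·0.6704 = 17.82 t
LOI: 151.3·0.05010 + 14.13·0.01500 + 26.58·0.001000 = 7.819 t
batch − LOI leaves glass = 192.0 − 7.819 = 184.2 t (the oxide masses sum to this)
wt % = oxide mass / glass mass × 100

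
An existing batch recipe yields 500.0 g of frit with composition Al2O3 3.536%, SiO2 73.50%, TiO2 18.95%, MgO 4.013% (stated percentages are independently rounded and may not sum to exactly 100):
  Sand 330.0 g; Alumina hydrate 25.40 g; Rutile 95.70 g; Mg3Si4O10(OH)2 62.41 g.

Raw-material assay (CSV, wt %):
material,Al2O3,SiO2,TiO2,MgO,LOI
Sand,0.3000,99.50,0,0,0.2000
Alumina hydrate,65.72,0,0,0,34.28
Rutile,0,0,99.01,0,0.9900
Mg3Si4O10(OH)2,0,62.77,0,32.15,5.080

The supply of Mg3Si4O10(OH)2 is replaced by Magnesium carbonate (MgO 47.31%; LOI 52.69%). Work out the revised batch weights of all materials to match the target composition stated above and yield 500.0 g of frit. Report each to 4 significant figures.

All internal work runs at exact precision through every step. Values along the way are printed rounded to 4 significant figures within the worked lines. Every reported value carries a single rounding. All derived quantities (totals, LOI, four oxide percentages, net glass mass, yield) are carried in full float precision starting from the weights on 500.0 g of glass as set out in the problem or answer text.
Oxide-by-oxide targets in 500.0 g frit:
  Al2O3: 3.536% × 500.0 = 17.68 g
  SiO2: 73.50% × 500.0 = 367.5 g
  TiO2: 18.95% × 500.0 = 94.75 g
  MgO: 4.013% × 500.0 = 20.07 g
Oxide-by-oxide audit using the reported weights, against the basis in use (every target is met by its sum modulo rounding of the values):
  Al2O3: 369.3·0.003000 + 25.22·0.6572 = 17.68 g (target 17.68 g)
  SiO2: 369.3·0.9950 = 367.5 g (target 367.5 g)
  TiO2: 95.70·0.9901 = 94.75 g (target 94.75 g)
  MgO: 42.41·0.4731 = 20.06 g (target 20.07 g)
Glass-mass bookkeeping: total charge less LOI = 500.0 g (the Σ of target masses is 500.0 g; basis as stated: 500.0 g — rounding explains the deltas).
Batch grand total — Σ batch = 532.6 g; the LOI term Σ batch·LOI equals 32.68 g; glass ÷ batch gives a yield of 93.86%.

Revised batch per 500.0 g frit:
  Sand: 369.3 g
  Alumina hydrate: 25.22 g
  Rutile: 95.70 g
  Magnesium carbonate: 42.41 g
Total batch = 532.6 g; LOI loss = 32.68 g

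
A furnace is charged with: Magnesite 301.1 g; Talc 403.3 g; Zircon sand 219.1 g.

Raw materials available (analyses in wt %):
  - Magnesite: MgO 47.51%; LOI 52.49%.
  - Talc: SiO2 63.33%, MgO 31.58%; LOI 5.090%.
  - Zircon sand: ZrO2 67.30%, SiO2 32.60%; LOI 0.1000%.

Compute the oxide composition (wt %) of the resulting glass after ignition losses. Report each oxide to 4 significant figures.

Glass mass = 744.7 g (batch 923.5 − LOI 178.8).
Composition: ZrO2 19.80%, SiO2 43.89%, MgO 36.31%

The intermediate values are shown rounded to four significant figures in the printout. The working math holds full precision through every step. Every reported value is rounded a single time — derived quantities are re-derived in exact precision (yield, glass mass, three oxide percentages, the totals, ignition loss) using the weight values at 744.7 g of glass exactly as printed in either problem or answer.
Oxide-by-oxide delivered mass:
  ZrO2: 219.1·0.6730 = 147.5 g
  SiO2: 403.3·0.6333 + 219.1·0.3260 = 326.8 g
  MgO: 301.1·0.4751 + 403.3·0.3158 = 270.4 g
LOI: 301.1·0.5249 + 403.3·0.05090 + 219.1·0.001000 = 178.8 g
Glass = total batch minus LOI = 923.5 − 178.8 = 744.7 g (the oxide masses sum to this)
percent share: oxide ÷ glass, ×100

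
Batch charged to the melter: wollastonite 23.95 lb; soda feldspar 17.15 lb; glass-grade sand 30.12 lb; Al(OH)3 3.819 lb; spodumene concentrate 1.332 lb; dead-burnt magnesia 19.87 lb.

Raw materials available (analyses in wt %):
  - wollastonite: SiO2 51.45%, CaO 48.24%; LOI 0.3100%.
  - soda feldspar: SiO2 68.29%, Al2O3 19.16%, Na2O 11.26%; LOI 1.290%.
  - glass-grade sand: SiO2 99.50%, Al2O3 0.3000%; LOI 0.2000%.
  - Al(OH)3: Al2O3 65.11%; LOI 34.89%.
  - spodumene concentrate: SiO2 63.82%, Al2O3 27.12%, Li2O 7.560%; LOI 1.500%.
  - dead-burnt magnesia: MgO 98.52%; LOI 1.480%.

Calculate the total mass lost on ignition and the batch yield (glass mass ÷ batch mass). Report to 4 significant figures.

All internal work holds exact precision from start to finish — values along the way appear with 4-significant-digit rounding on the page — every reported figure sees exactly one rounding — the derived quantities (ignition loss, the totals, six oxide percentages, the yield, net glass mass) are carried starting from the weights on 94.24 lb of glass at full float precision, as quoted within problem or answer.
Per-material ignition loss:
  wollastonite: 23.95 × 0.003100 = 0.07424 lb
  soda feldspar: 17.15 × 0.01290 = 0.2212 lb
  glass-grade sand: 30.12 × 0.002000 = 0.06024 lb
  Al(OH)3: 3.819 × 0.3489 = 1.332 lb
  spodumene concentrate: 1.332 × 0.01500 = 0.01998 lb
  dead-burnt magnesia: 19.87 × 0.01480 = 0.2941 lb
Total LOI = 2.002 lb
Glass = batch − LOI = 96.24 − 2.002 = 94.24 lb

LOI loss = 2.002 lb; glass = 94.24 lb; yield = 97.92%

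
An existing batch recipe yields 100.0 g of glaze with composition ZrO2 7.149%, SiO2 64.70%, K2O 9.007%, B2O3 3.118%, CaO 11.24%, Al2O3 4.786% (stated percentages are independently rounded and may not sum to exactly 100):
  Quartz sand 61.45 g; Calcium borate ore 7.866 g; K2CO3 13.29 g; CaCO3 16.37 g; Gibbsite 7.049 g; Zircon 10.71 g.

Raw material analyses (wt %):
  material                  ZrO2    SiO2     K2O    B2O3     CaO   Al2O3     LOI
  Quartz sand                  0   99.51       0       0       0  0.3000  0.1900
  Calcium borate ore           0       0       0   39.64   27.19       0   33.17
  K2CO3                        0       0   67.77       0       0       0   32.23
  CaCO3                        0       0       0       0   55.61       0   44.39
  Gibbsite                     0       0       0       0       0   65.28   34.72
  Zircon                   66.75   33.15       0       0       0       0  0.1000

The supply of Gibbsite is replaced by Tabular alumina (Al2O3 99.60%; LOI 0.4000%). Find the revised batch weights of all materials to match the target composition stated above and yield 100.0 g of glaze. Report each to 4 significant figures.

Revised batch per 100.0 g glaze:
  Quartz sand: 61.45 g
  Calcium borate ore: 7.866 g
  K2CO3: 13.29 g
  CaCO3: 16.37 g
  Tabular alumina: 4.620 g
  Zircon: 10.71 g
Total batch = 114.3 g; LOI loss = 14.31 g

Working values are shown rounded to four significant digits within the worked lines; the working math runs at full float precision at every stage. Each reported number receives exactly one rounding. The derived quantities, which include the totals, the six compositions, glass mass, LOI, yield, are carried at full float precision, as written in problem or answer, from the weighed amounts at 100.0 g of glass.
Oxide mass targets, per 100.0 g glaze:
  ZrO2: 7.149% × 100.0 = 7.149 g
  SiO2: 64.70% × 100.0 = 64.70 g
  K2O: 9.007% × 100.0 = 9.007 g
  B2O3: 3.118% × 100.0 = 3.118 g
  CaO: 11.24% × 100.0 = 11.24 g
  Al2O3: 4.786% × 100.0 = 4.786 g
Verifying the oxide balance with the batch weights as given, per the basis as stated (sum by sum, the targets are met within answer rounding):
  ZrO2: 10.71·0.6675 = 7.149 g (target 7.149 g)
  SiO2: 61.45·0.9951 + 10.71·0.3315 = 64.70 g (target 64.70 g)
  K2O: 13.29·0.6777 = 9.007 g (target 9.007 g)
  B2O3: 7.866·0.3964 = 3.118 g (target 3.118 g)
  CaO: 7.866·0.2719 + 16.37·0.5561 = 11.24 g (target 11.24 g)
  Al2O3: 61.45·0.003000 + 4.620·0.9960 = 4.786 g (target 4.786 g)
Glass-mass bookkeeping: the batch minus its LOI: 100.0 g (oxide target masses add up to 100.0 g; versus the stated basis of 100.0 g — rounding explains the deltas).
Adding the batch up: Σ batch = 114.3 g; Σ batch·LOI gives LOI loss = 14.31 g; yield = glass ÷ total batch = 87.49%.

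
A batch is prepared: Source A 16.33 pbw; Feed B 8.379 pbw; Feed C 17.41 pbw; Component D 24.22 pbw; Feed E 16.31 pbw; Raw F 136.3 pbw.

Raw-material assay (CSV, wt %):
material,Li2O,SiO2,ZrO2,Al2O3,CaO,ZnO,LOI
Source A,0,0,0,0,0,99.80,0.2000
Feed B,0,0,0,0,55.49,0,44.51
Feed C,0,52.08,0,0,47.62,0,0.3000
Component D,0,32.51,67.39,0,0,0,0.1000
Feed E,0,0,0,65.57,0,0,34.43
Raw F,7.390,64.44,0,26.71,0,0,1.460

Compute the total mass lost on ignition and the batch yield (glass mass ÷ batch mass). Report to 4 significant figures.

All internal work carries exact precision end to end; intermediates are printed (rounded to 4 significant figures) on the page — every reported value takes just one rounding; all derived quantities, which include net glass mass, yield, the totals, LOI, the six compositions, are carried at full float precision, exactly as shown in question or answer, from the batch weights for 207.5 pbw of glass.
Per-material ignition loss:
  Source A: 16.33 × 0.002000 = 0.03266 pbw
  Feed B: 8.379 × 0.4451 = 3.729 pbw
  Feed C: 17.41 × 0.003000 = 0.05223 pbw
  Component D: 24.22 × 0.001000 = 0.02422 pbw
  Feed E: 16.31 × 0.3443 = 5.616 pbw
  Raw F: 136.3 × 0.01460 = 1.990 pbw
Total LOI = 11.44 pbw
Glass = batch − LOI = 218.9 − 11.44 = 207.5 pbw

LOI loss = 11.44 pbw; glass = 207.5 pbw; yield = 94.77%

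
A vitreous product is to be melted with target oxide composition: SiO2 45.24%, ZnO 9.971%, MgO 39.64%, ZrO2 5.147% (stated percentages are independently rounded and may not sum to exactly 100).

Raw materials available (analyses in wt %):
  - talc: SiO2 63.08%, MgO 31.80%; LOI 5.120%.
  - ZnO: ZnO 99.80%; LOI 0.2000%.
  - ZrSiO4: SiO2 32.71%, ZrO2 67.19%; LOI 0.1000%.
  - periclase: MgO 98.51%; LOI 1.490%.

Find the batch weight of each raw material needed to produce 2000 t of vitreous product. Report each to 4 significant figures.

Every computation maintains full precision all the way through — intermediates appear rounded to 4 significant figures; every reported figure sees exactly one rounding — derived quantities are re-derived starting from the weights on 2000 t of glass in full float precision (four oxide percentages, the totals, yield, glass mass, ignition loss), exactly as shown in the problem or the answer.
Target masses of each oxide per 2000 t vitreous product:
  SiO2: 45.24% × 2000 = 904.8 t
  ZnO: 9.971% × 2000 = 199.4 t
  MgO: 39.64% × 2000 = 792.8 t
  ZrO2: 5.147% × 2000 = 102.9 t
Sums-versus-targets review on the weights just shown, for the quoted basis mass (summed amounts equal target values up to rounding of the answer):
  SiO2: 1355·0.6308 + 153.2·0.3271 = 904.8 t (target 904.8 t)
  ZnO: 199.8·0.9980 = 199.4 t (target 199.4 t)
  MgO: 1355·0.3180 + 367.4·0.9851 = 792.8 t (target 792.8 t)
  ZrO2: 153.2·0.6719 = 102.9 t (target 102.9 t)
Consistency of the glass mass: the batch minus its LOI: 2000 t (per-oxide target masses sum to 2000 t; basis as stated: 2000 t — differing by rounding only).
Total batch = Σ batch = 2075 t; ignition loss, Σ(batch × LOI) = 75.40 t; as yield: glass ÷ batch → 96.37%.

Batch per 2000 t vitreous product:
  talc: 1355 t
  ZnO: 199.8 t
  ZrSiO4: 153.2 t
  periclase: 367.4 t
Total batch = 2075 t; LOI loss = 75.40 t; yield = 96.37%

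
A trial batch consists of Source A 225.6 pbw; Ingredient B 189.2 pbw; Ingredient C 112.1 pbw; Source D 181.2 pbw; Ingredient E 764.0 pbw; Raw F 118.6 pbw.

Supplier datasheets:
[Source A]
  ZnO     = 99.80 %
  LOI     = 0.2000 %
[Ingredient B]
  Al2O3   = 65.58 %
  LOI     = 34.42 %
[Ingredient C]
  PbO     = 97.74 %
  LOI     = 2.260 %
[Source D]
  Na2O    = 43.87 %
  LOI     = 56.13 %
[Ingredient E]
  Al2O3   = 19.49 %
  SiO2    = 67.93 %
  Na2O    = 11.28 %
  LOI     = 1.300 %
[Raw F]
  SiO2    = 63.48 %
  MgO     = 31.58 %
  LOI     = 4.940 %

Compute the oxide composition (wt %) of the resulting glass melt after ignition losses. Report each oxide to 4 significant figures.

Glass mass = 1405 pbw (batch 1591 − LOI 185.6).
Composition: ZnO 16.02%, Al2O3 19.43%, SiO2 42.29%, Na2O 11.79%, PbO 7.798%, MgO 2.666%

Working values are displayed rounded to 4 significant digits alongside each step — each numeric step carries full float precision through the solve; every reported figure undergoes a single rounding — the derived quantities (the totals, ignition loss, glass mass, six oxide percentages, the yield) are rebuilt at full float precision from the weighed amounts at 1405 pbw of glass as they appear in the question or the answer.
Oxide masses out of the charge:
  ZnO: 225.6·0.9980 = 225.1 pbw
  Al2O3: 189.2·0.6558 + 764.0·0.1949 = 273.0 pbw
  SiO2: 764.0·0.6793 + 118.6·0.6348 = 594.3 pbw
  Na2O: 181.2·0.4387 + 764.0·0.1128 = 165.7 pbw
  PbO: 112.1·0.9774 = 109.6 pbw
  MgO: 118.6·0.3158 = 37.45 pbw
LOI: 225.6·0.002000 + 189.2·0.3442 + 112.1·0.02260 + 181.2·0.5613 + 764.0·0.01300 + 118.6·0.04940 = 185.6 pbw
Glass = total batch minus LOI = 1591 − 185.6 = 1405 pbw (= Σ oxide masses)
oxide / glass × 100 gives the wt %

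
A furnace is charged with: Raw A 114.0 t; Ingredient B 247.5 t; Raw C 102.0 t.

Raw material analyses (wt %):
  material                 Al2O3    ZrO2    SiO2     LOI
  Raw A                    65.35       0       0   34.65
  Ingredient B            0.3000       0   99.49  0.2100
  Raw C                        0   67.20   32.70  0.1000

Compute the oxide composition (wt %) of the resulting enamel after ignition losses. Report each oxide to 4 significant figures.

Glass mass = 423.4 t (batch 463.5 − LOI 40.12).
Composition: Al2O3 17.77%, ZrO2 16.19%, SiO2 66.04%

In-progress results are printed with 4-significant-digit rounding when written out. Each numeric step carries full float precision end to end. A single rounding produces each reported value — the derived quantities, including the three compositions, ignition loss, net glass mass, yield, totals, are recomputed starting from the weights per 423.4 t of glass at full float precision, precisely as stated by either problem or answer.
Delivered oxide masses:
  Al2O3: 114.0·0.6535 + 247.5·0.003000 = 75.24 t
  ZrO2: 102.0·0.6720 = 68.54 t
  SiO2: 247.5·0.9949 + 102.0·0.3270 = 279.6 t
LOI: 114.0·0.3465 + 247.5·0.002100 + 102.0·0.001000 = 40.12 t
The glass mass, total less LOI, = 463.5 − 40.12 = 423.4 t (matching Σ of the oxides)
oxide / glass × 100 gives the wt %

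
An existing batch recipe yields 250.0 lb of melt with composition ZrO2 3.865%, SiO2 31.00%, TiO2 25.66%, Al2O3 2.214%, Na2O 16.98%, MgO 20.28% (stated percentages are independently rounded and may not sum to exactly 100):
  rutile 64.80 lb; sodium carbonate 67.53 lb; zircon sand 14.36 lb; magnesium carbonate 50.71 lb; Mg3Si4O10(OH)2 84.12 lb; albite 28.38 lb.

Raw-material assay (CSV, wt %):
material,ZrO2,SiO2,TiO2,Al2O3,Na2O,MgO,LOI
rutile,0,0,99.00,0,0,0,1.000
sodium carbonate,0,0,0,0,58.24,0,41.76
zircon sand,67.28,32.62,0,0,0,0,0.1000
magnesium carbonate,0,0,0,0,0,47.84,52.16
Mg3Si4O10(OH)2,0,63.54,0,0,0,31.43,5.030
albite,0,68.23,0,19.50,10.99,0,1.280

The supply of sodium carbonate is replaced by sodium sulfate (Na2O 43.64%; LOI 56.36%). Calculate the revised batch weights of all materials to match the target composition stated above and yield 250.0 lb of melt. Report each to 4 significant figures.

Revised batch per 250.0 lb melt:
  rutile: 64.80 lb
  sodium sulfate: 90.12 lb
  zircon sand: 14.36 lb
  magnesium carbonate: 50.71 lb
  Mg3Si4O10(OH)2: 84.12 lb
  albite: 28.38 lb
Total batch = 332.5 lb; LOI loss = 82.50 lb

Full float precision is held throughout — working values are displayed (rounded to four significant digits) at each printed step; every reported number includes exactly one rounding — all derived quantities are rebuilt in exact precision (net glass mass, yield, the six compositions, LOI, the totals) using the weight values for 250.0 lb of glass as written in question or answer.
Per-oxide target masses for 250.0 lb melt:
  ZrO2: 3.865% × 250.0 = 9.662 lb
  SiO2: 31.00% × 250.0 = 77.50 lb
  TiO2: 25.66% × 250.0 = 64.15 lb
  Al2O3: 2.214% × 250.0 = 5.535 lb
  Na2O: 16.98% × 250.0 = 42.45 lb
  MgO: 20.28% × 250.0 = 50.70 lb
Sums-versus-targets review on the weights just shown, against the basis in use (delivered sums recover each target inside rounding margins):
  ZrO2: 14.36·0.6728 = 9.661 lb (target 9.662 lb)
  SiO2: 14.36·0.3262 + 84.12·0.6354 + 28.38·0.6823 = 77.50 lb (target 77.50 lb)
  TiO2: 64.80·0.9900 = 64.15 lb (target 64.15 lb)
  Al2O3: 28.38·0.1950 = 5.534 lb (target 5.535 lb)
  Na2O: 90.12·0.4364 + 28.38·0.1099 = 42.45 lb (target 42.45 lb)
  MgO: 50.71·0.4784 + 84.12·0.3143 = 50.70 lb (target 50.70 lb)
Glass-mass bookkeeping: net batch after ignition = 250.0 lb (the targets, summed, come to 250.0 lb; stated basis 250.0 lb — rounding explains the deltas).
Summing the batch: Σ batch = 332.5 lb; LOI removed, Σ of batch·LOI: 82.50 lb; as yield: glass ÷ batch → 75.19%.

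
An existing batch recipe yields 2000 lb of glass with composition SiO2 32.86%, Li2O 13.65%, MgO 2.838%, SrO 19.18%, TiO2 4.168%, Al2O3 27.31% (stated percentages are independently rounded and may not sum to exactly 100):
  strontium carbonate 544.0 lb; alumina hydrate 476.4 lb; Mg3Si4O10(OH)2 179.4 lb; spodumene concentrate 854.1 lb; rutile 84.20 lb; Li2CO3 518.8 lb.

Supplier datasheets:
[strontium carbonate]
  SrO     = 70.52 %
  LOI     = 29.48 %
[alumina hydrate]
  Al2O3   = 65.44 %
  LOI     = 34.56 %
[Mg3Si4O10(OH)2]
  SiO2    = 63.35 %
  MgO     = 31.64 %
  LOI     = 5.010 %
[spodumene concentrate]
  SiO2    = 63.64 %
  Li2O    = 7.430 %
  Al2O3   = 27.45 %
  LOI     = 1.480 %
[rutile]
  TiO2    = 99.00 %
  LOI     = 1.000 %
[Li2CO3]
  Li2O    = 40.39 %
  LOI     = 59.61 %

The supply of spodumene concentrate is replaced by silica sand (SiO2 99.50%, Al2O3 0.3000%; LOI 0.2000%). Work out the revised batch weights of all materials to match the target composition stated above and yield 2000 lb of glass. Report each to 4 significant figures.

Revised batch per 2000 lb glass:
  strontium carbonate: 544.0 lb
  alumina hydrate: 832.2 lb
  Mg3Si4O10(OH)2: 179.4 lb
  silica sand: 546.3 lb
  rutile: 84.20 lb
  Li2CO3: 675.9 lb
Total batch = 2862 lb; LOI loss = 861.8 lb

All arithmetic carries full float precision throughout — the intermediate values are displayed with 4-significant-figure rounding as written — exactly one rounding is applied to each reported figure. Derived quantities (the totals, LOI, the six compositions, the yield, glass mass) are carried in exact precision starting from the weights at 2000 lb of glass, as quoted within the problem or answer text.
Target masses of each oxide per 2000 lb glass:
  SiO2: 32.86% × 2000 = 657.2 lb
  Li2O: 13.65% × 2000 = 273.0 lb
  MgO: 2.838% × 2000 = 56.76 lb
  SrO: 19.18% × 2000 = 383.6 lb
  TiO2: 4.168% × 2000 = 83.36 lb
  Al2O3: 27.31% × 2000 = 546.2 lb
Checking each oxide sum given the weights on record, at the basis given (each sum matches its target mass inside rounding margins):
  SiO2: 179.4·0.6335 + 546.3·0.9950 = 657.2 lb (target 657.2 lb)
  Li2O: 675.9·0.4039 = 273.0 lb (target 273.0 lb)
  MgO: 179.4·0.3164 = 56.76 lb (target 56.76 lb)
  SrO: 544.0·0.7052 = 383.6 lb (target 383.6 lb)
  TiO2: 84.20·0.9900 = 83.36 lb (target 83.36 lb)
  Al2O3: 832.2·0.6544 + 546.3·0.003000 = 546.2 lb (target 546.2 lb)
Mass balance on the glass: batch total minus LOI = 2000 lb (summing oxide targets gives 2000 lb; basis as stated: 2000 lb — deltas are rounding alone).
Summing the batch: Σ batch = 2862 lb; ignition loss, Σ(batch × LOI) = 861.8 lb; yield, glass over the total, = 69.89%.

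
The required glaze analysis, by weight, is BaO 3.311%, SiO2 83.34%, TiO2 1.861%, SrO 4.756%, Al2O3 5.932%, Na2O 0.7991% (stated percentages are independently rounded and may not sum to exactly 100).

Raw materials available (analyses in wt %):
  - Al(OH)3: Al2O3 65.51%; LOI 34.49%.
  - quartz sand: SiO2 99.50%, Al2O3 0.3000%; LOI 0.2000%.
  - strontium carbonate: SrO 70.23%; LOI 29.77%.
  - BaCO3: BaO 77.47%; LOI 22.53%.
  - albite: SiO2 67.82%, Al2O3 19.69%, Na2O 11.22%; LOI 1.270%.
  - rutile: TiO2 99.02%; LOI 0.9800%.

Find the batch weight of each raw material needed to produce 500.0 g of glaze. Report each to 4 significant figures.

Intermediates are shown rounded to four significant figures; full float precision is kept from start to finish — exactly one rounding goes into each reported number; the derived quantities, including LOI, the six compositions, totals, net glass mass, yield, are computed starting from the weights for 500.0 g of glass at full float precision as quoted within the problem or the answer.
Target masses of each oxide per 500.0 g glaze:
  BaO: 3.311% × 500.0 = 16.56 g
  SiO2: 83.34% × 500.0 = 416.7 g
  TiO2: 1.861% × 500.0 = 9.305 g
  SrO: 4.756% × 500.0 = 23.78 g
  Al2O3: 5.932% × 500.0 = 29.66 g
  Na2O: 0.7991% × 500.0 = 3.996 g
Per-oxide balance check applying the batch weights above, relative to the basis at hand (summed amounts equal target values within answer rounding):
  BaO: 21.37·0.7747 = 16.56 g (target 16.56 g)
  SiO2: 394.5·0.9950 + 35.61·0.6782 = 416.7 g (target 416.7 g)
  TiO2: 9.397·0.9902 = 9.305 g (target 9.305 g)
  SrO: 33.86·0.7023 = 23.78 g (target 23.78 g)
  Al2O3: 32.77·0.6551 + 394.5·0.003000 + 35.61·0.1969 = 29.66 g (target 29.66 g)
  Na2O: 35.61·0.1122 = 3.995 g (target 3.996 g)
The glass-mass cross-check: total charge less LOI = 500.0 g (summing oxide targets gives 500.0 g; the stated basis being 500.0 g — any gap is answer rounding).
Batch total: Σ batch = 527.5 g; ignition loss, Σ(batch × LOI) = 27.53 g; yield: glass divided by total = 94.78%.

Batch per 500.0 g glaze:
  Al(OH)3: 32.77 g
  quartz sand: 394.5 g
  strontium carbonate: 33.86 g
  BaCO3: 21.37 g
  albite: 35.61 g
  rutile: 9.397 g
Total batch = 527.5 g; LOI loss = 27.53 g; yield = 94.78%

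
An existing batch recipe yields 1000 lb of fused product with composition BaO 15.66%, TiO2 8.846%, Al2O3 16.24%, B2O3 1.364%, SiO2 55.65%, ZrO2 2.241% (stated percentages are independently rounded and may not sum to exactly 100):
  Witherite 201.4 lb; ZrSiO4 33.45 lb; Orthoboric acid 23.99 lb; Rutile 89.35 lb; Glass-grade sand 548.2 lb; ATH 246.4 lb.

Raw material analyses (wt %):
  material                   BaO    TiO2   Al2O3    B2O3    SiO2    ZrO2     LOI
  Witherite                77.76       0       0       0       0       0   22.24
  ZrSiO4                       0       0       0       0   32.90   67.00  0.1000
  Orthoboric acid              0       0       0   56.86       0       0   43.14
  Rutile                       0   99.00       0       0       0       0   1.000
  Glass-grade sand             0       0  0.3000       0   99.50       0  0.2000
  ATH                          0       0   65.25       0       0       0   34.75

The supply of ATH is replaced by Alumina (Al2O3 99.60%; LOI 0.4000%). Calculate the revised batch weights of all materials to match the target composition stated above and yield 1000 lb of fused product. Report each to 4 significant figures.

All internal work maintains full float precision all the way through; values along the way are displayed with 4-significant-figure rounding within the worked lines — exactly one rounding is applied to each reported figure — the derived quantities are computed at exact precision (ignition loss, six oxide percentages, the yield, net glass mass, the totals) starting from the weights on 1000 lb of glass, as written in the question or the answer.
Oxide-by-oxide targets in 1000 lb fused product:
  BaO: 15.66% × 1000 = 156.6 lb
  TiO2: 8.846% × 1000 = 88.46 lb
  Al2O3: 16.24% × 1000 = 162.4 lb
  B2O3: 1.364% × 1000 = 13.64 lb
  SiO2: 55.65% × 1000 = 556.5 lb
  ZrO2: 2.241% × 1000 = 22.41 lb
Checking each oxide sum from the weights as reported, relative to the basis at hand (each sum matches its target mass up to rounding of the answer):
  BaO: 201.4·0.7776 = 156.6 lb (target 156.6 lb)
  TiO2: 89.35·0.9900 = 88.46 lb (target 88.46 lb)
  Al2O3: 548.2·0.003000 + 161.4·0.9960 = 162.4 lb (target 162.4 lb)
  B2O3: 23.99·0.5686 = 13.64 lb (target 13.64 lb)
  SiO2: 33.45·0.3290 + 548.2·0.9950 = 556.5 lb (target 556.5 lb)
  ZrO2: 33.45·0.6700 = 22.41 lb (target 22.41 lb)
Glass mass check: batch total minus LOI = 1000 lb (targets for the oxides total 1000 lb; basis as stated: 1000 lb — rounding explains the deltas).
Summing the batch: Σ batch = 1058 lb; loss to ignition Σ batch·LOI = 57.81 lb; glass ÷ batch gives a yield of 94.53%.

Revised batch per 1000 lb fused product:
  Witherite: 201.4 lb
  ZrSiO4: 33.45 lb
  Orthoboric acid: 23.99 lb
  Rutile: 89.35 lb
  Glass-grade sand: 548.2 lb
  Alumina: 161.4 lb
Total batch = 1058 lb; LOI loss = 57.81 lb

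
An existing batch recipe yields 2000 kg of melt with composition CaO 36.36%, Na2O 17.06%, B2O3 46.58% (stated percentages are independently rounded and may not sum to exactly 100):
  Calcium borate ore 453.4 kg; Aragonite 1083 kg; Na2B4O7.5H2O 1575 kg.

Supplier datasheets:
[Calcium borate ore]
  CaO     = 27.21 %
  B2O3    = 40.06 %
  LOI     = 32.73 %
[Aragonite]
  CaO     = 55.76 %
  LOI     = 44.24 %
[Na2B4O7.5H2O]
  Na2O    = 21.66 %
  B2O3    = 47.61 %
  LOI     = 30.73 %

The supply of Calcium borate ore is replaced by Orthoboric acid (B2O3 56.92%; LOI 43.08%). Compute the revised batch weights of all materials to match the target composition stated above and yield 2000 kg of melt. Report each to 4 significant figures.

Revised batch per 2000 kg melt:
  Orthoboric acid: 319.1 kg
  Aragonite: 1304 kg
  Na2B4O7.5H2O: 1575 kg
Total batch = 3198 kg; LOI loss = 1198 kg

Rounding to 4 significant digits governs each working value as printed — the whole derivation carries full float precision from first step to last — a single rounding completes each reported number — derived quantities, which include yield, three oxide percentages, net glass mass, ignition loss, totals, are rebuilt at full precision, exactly as printed in the question or the answer, from the batch weights on 2000 kg of glass.
Target oxide masses per 2000 kg melt:
  CaO: 36.36% × 2000 = 727.2 kg
  Na2O: 17.06% × 2000 = 341.2 kg
  B2O3: 46.58% × 2000 = 931.6 kg
Mass-balance tally per oxide working from each reported weight, per the basis as stated (every target is met by its sum modulo rounding of the values):
  CaO: 1304·0.5576 = 727.1 kg (target 727.2 kg)
  Na2O: 1575·0.2166 = 341.1 kg (target 341.2 kg)
  B2O3: 319.1·0.5692 + 1575·0.4761 = 931.5 kg (target 931.6 kg)
Mass balance on the glass: Σ batch − LOI loss = 2000 kg (the Σ of target masses is 2000 kg; basis as stated: 2000 kg — deltas are rounding alone).
Whole-batch sum: Σ batch = 3198 kg; the LOI term Σ batch·LOI equals 1198 kg; yield = glass ÷ total batch = 62.53%.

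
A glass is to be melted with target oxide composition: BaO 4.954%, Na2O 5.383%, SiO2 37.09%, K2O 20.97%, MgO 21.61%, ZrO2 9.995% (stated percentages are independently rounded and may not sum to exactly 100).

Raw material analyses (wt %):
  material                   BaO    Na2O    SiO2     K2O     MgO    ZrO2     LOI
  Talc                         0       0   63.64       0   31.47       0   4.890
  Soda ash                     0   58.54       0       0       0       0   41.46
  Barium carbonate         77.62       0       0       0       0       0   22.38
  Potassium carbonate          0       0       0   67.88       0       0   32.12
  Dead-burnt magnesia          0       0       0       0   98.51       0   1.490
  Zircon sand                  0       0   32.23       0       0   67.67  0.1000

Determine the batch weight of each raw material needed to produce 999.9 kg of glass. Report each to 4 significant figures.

Batch per 999.9 kg glass:
  Talc: 508.0 kg
  Soda ash: 91.95 kg
  Barium carbonate: 63.82 kg
  Potassium carbonate: 308.9 kg
  Dead-burnt magnesia: 57.08 kg
  Zircon sand: 147.7 kg
Total batch = 1177 kg; LOI loss = 177.5 kg; yield = 84.93%

The working math keeps exact precision through the solve; values along the way are shown rounded to 4 significant figures when written out. A single rounding completes every reported result. The derived quantities, including yield, glass mass, LOI, the six compositions, the totals, are re-derived using the weight values on 999.9 kg of glass in full float precision, as given in the problem or the answer.
Oxide-by-oxide targets in 999.9 kg glass:
  BaO: 4.954% × 999.9 = 49.54 kg
  Na2O: 5.383% × 999.9 = 53.82 kg
  SiO2: 37.09% × 999.9 = 370.9 kg
  K2O: 20.97% × 999.9 = 209.7 kg
  MgO: 21.61% × 999.9 = 216.1 kg
  ZrO2: 9.995% × 999.9 = 99.94 kg
Verifying the oxide balance per the reported batch figures, at the basis given (delivered sums recover each target given rounding of the digits):
  BaO: 63.82·0.7762 = 49.54 kg (target 49.54 kg)
  Na2O: 91.95·0.5854 = 53.83 kg (target 53.82 kg)
  SiO2: 508.0·0.6364 + 147.7·0.3223 = 370.9 kg (target 370.9 kg)
  K2O: 308.9·0.6788 = 209.7 kg (target 209.7 kg)
  MgO: 508.0·0.3147 + 57.08·0.9851 = 216.1 kg (target 216.1 kg)
  ZrO2: 147.7·0.6767 = 99.95 kg (target 99.94 kg)
Auditing the glass mass value: total charge less LOI = 1000 kg (targets for the oxides total 999.9 kg; the stated basis being 999.9 kg — a pure rounding effect).
Batch grand total — Σ batch = 1177 kg; the LOI term Σ batch·LOI equals 177.5 kg; yield = glass ÷ total batch = 84.93%.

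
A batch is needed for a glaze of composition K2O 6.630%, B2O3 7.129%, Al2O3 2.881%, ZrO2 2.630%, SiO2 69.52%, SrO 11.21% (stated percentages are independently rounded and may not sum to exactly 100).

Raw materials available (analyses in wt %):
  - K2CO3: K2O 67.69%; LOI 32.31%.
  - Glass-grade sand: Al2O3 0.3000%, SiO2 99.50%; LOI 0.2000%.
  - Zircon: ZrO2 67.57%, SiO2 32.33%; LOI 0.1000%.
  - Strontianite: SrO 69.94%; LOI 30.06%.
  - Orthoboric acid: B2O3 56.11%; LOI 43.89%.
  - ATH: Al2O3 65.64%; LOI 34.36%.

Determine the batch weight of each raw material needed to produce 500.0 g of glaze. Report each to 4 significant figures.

Batch per 500.0 g glaze:
  K2CO3: 48.97 g
  Glass-grade sand: 343.0 g
  Zircon: 19.46 g
  Strontianite: 80.14 g
  Orthoboric acid: 63.53 g
  ATH: 20.38 g
Total batch = 575.5 g; LOI loss = 75.50 g; yield = 86.88%

The intermediate values are shown, rounded to 4 significant digits, in the printout. The whole derivation maintains exact precision end to end; each reported result receives exactly one rounding. The derived quantities are recomputed at full float precision (glass mass, LOI, yield, six oxide percentages, totals) starting from the weights at 500.0 g of glass, as they appear in problem or answer.
Target oxide masses per 500.0 g glaze:
  K2O: 6.630% × 500.0 = 33.15 g
  B2O3: 7.129% × 500.0 = 35.65 g
  Al2O3: 2.881% × 500.0 = 14.40 g
  ZrO2: 2.630% × 500.0 = 13.15 g
  SiO2: 69.52% × 500.0 = 347.6 g
  SrO: 11.21% × 500.0 = 56.05 g
Mass-balance tally per oxide per the reported batch figures, against the basis in use (every target is met by its sum net of answer rounding effects):
  K2O: 48.97·0.6769 = 33.15 g (target 33.15 g)
  B2O3: 63.53·0.5611 = 35.65 g (target 35.65 g)
  Al2O3: 343.0·0.003000 + 20.38·0.6564 = 14.41 g (target 14.40 g)
  ZrO2: 19.46·0.6757 = 13.15 g (target 13.15 g)
  SiO2: 343.0·0.9950 + 19.46·0.3233 = 347.6 g (target 347.6 g)
  SrO: 80.14·0.6994 = 56.05 g (target 56.05 g)
Glass mass check: the batch minus its LOI: 500.0 g (per-oxide target masses sum to 500.0 g; with the basis standing at 500.0 g — rounding explains the deltas).
Whole-batch sum: Σ batch = 575.5 g; the LOI term Σ batch·LOI equals 75.50 g; as yield: glass ÷ batch → 86.88%.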